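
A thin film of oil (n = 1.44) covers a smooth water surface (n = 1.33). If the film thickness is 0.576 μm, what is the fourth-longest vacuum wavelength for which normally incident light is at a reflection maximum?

Top surface (1.0 → 1.44): reflection off a higher-index medium gives a half-wave phase shift.
Bottom surface (1.44 → 1.33): reflection off a lower-index medium gives no phase shift.
The two reflections differ by half a wavelength.
So the condition for constructive reflection is 2 n t = (m + ½) λ.
λ = 2 n t / (m + ½). The fourth-longest wavelength is m = 3: λ = 2 × 1.44 × 576 / 3.50 = 474 nm.

474 nm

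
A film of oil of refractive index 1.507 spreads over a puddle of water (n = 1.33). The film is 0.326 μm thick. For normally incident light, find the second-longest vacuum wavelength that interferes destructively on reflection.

491 nm

Top surface (1.0 → 1.507): reflection off a higher-index medium gives a half-wave phase shift.
At the lower boundary (n = 1.507 to n = 1.33) the reflected ray undergoes no phase shift.
Net: one phase inversion between the two reflected rays.
With one net inversion, destructive interference in reflection requires 2 n t = m λ.
λ = 2 n t / m. The second-longest wavelength is m = 2: λ = 2 × 1.507 × 326 / 2.00 = 491 nm.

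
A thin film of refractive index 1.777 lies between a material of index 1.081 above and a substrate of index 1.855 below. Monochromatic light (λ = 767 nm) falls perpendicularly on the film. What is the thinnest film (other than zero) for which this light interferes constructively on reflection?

216 nm

Ray reflecting at the top interface goes from n = 1.081 toward n = 1.777: a half-wave phase shift.
Ray reflecting at the bottom interface goes from n = 1.777 toward n = 1.855: a half-wave phase shift.
The two reflections carry the same phase change, so no net offset.
With no net inversion, constructive interference in reflection requires 2 n t = m λ.
Minimum nonzero at m = 1: t = λ / (2 n) = 767 / (2 × 1.777) = 216 nm.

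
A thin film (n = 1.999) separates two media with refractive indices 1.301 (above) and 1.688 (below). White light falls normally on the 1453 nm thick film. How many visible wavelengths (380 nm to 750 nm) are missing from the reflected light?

8

Ray reflecting at the top interface goes from n = 1.301 toward n = 1.999: a half-wave phase shift.
At the lower boundary (n = 1.999 to n = 1.688) the reflected ray undergoes no phase shift.
Exactly one π shift → a net half-wave offset.
With one net inversion, destructive interference in reflection requires 2 n t = m λ.
λ = 2 n t / m = 5809 / m nm.
m=7: 830 nm (IR); m=8: 726 nm (visible); m=9: 645 nm (visible); m=10: 581 nm (visible); m=11: 528 nm (visible); m=12: 484 nm (visible); m=13: 447 nm (visible); m=14: 415 nm (visible); m=15: 387 nm (visible); m=16: 363 nm (UV).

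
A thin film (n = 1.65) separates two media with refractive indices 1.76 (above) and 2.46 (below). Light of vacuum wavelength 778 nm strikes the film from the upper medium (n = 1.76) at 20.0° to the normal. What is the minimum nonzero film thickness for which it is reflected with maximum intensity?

Top surface (1.76 → 1.65): reflection off a lower-index medium gives no phase shift.
Bottom surface (1.65 → 2.46): reflection off a higher-index medium gives a half-wave phase shift.
Net: one phase inversion between the two reflected rays.
So the condition for constructive reflection is 2 n t cos θ_r = (m + ½) λ.
Snell's law: 1.76 sin 20.0° = 1.65 sin θ_r → sin θ_r = 0.365, cos θ_r = 0.931.
Minimum at m = 0: t = λ / (4 n cos θ_r) = 778 / (4 × 1.65 × 0.931) = 127 nm.

127 nm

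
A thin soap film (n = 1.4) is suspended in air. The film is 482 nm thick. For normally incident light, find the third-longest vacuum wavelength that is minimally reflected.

Ray reflecting at the top interface goes from n = 1.0 toward n = 1.4: a half-wave phase shift.
At the lower boundary (n = 1.4 to n = 1.0) the reflected ray undergoes no phase shift.
The two reflections differ by half a wavelength.
For weak reflection here: 2 n t = m λ.
λ = 2 n t / m. The third-longest wavelength is m = 3: λ = 2 × 1.4 × 482 / 3.00 = 450 nm.

450 nm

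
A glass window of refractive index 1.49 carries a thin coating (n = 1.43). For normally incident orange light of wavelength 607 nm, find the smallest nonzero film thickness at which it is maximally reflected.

Top surface (1.0 → 1.43): reflection off a higher-index medium gives a half-wave phase shift.
Ray reflecting at the bottom interface goes from n = 1.43 toward n = 1.49: a half-wave phase shift.
Zero or two π shifts → no net half-wave offset.
So the condition for constructive reflection is 2 n t = m λ.
Minimum nonzero at m = 1: t = λ / (2 n) = 607 / (2 × 1.43) = 212 nm.

212 nm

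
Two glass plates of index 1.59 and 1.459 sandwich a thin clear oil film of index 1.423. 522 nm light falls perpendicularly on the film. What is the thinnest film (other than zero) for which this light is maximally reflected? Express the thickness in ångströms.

917 Å

At the upper boundary (n = 1.59 to n = 1.423) the reflected ray undergoes no phase shift.
Ray reflecting at the bottom interface goes from n = 1.423 toward n = 1.459: a half-wave phase shift.
Net: one phase inversion between the two reflected rays.
So the condition for constructive reflection is 2 n t = (m + ½) λ.
Minimum at m = 0: t = λ / (4 n) = 522 / (4 × 1.423) = 91.7 nm.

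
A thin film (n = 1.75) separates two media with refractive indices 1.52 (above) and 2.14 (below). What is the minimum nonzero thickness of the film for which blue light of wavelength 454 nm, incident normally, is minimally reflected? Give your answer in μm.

Ray reflecting at the top interface goes from n = 1.52 toward n = 1.75: a half-wave phase shift.
Ray reflecting at the bottom interface goes from n = 1.75 toward n = 2.14: a half-wave phase shift.
Net: no relative phase inversion (both shifts match).
For weak reflection here: 2 n t = (m + ½) λ.
Minimum at m = 0: t = λ / (4 n) = 454 / (4 × 1.75) = 64.9 nm.

0.0649 μm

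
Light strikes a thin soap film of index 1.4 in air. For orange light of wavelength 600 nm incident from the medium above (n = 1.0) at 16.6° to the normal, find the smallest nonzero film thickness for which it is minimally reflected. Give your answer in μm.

0.219 μm

Ray reflecting at the top interface goes from n = 1.0 toward n = 1.4: a half-wave phase shift.
Ray reflecting at the bottom interface goes from n = 1.4 toward n = 1.0: no phase shift.
Exactly one π shift → a net half-wave offset.
With one net inversion, destructive interference in reflection requires 2 n t cos θ_r = m λ.
Snell's law: 1.0 sin 16.6° = 1.4 sin θ_r → sin θ_r = 0.204, cos θ_r = 0.979.
Minimum nonzero at m = 1: t = λ / (2 n cos θ_r) = 600 / (2 × 1.4 × 0.979) = 219 nm.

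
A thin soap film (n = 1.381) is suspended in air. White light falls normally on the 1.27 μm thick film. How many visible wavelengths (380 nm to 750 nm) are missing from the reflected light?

5

Top surface (1.0 → 1.381): reflection off a higher-index medium gives a half-wave phase shift.
Bottom surface (1.381 → 1.0): reflection off a lower-index medium gives no phase shift.
Exactly one π shift → a net half-wave offset.
For minimum reflection here: 2 n t = m λ.
λ = 2 n t / m = 3508 / m nm.
m=4: 877 nm (IR); m=5: 702 nm (visible); m=6: 585 nm (visible); m=7: 501 nm (visible); m=8: 438 nm (visible); m=9: 390 nm (visible); m=10: 351 nm (UV).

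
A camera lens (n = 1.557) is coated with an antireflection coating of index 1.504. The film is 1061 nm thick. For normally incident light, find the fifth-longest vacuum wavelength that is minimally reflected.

Top surface (1.0 → 1.504): reflection off a higher-index medium gives a half-wave phase shift.
Bottom surface (1.504 → 1.557): reflection off a higher-index medium gives a half-wave phase shift.
Zero or two π shifts → no net half-wave offset.
With no net inversion, destructive interference in reflection requires 2 n t = (m + ½) λ.
λ = 2 n t / (m + ½). The fifth-longest wavelength is m = 4: λ = 2 × 1.504 × 1061 / 4.50 = 709 nm.

709 nm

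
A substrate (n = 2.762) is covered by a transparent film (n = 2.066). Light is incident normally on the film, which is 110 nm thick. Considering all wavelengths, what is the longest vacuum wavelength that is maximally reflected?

455 nm

Top surface (1.0 → 2.066): reflection off a higher-index medium gives a half-wave phase shift.
Ray reflecting at the bottom interface goes from n = 2.066 toward n = 2.762: a half-wave phase shift.
Zero or two π shifts → no net half-wave offset.
So the condition for constructive reflection is 2 n t = m λ.
λ = 2 n t / m. The longest wavelength is m = 1: λ = 2 × 2.066 × 110 / 1.00 = 455 nm.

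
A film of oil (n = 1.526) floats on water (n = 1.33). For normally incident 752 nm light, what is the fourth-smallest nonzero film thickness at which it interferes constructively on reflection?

862 nm

Ray reflecting at the top interface goes from n = 1.0 toward n = 1.526: a half-wave phase shift.
At the lower boundary (n = 1.526 to n = 1.33) the reflected ray undergoes no phase shift.
The two reflections differ by half a wavelength.
So the condition for constructive reflection is 2 n t = (m + ½) λ.
The fourth-smallest nonzero thickness corresponds to m = 3: t = (m + ½) λ / (2 n) = 3.50 × 752 / (2 × 1.526) = 862 nm.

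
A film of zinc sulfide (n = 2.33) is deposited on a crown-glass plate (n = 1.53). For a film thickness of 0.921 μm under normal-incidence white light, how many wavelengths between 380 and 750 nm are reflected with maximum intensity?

Top surface (1.0 → 2.33): reflection off a higher-index medium gives a half-wave phase shift.
At the lower boundary (n = 2.33 to n = 1.53) the reflected ray undergoes no phase shift.
Net: one phase inversion between the two reflected rays.
With one net inversion, constructive interference in reflection requires 2 n t = (m + ½) λ.
λ = 2 n t / (m + ½) = 4292 / (m + ½) nm.
m=5: 780 nm (IR); m=6: 660 nm (visible); m=7: 572 nm (visible); m=8: 505 nm (visible); m=9: 452 nm (visible); m=10: 409 nm (visible); m=11: 373 nm (UV).

5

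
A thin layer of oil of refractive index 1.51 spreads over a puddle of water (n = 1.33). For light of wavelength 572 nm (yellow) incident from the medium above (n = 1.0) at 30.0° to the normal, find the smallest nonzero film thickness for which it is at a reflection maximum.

100 nm

At the upper boundary (n = 1.0 to n = 1.51) the reflected ray undergoes a half-wave phase shift.
Ray reflecting at the bottom interface goes from n = 1.51 toward n = 1.33: no phase shift.
Net: one phase inversion between the two reflected rays.
With one net inversion, constructive interference in reflection requires 2 n t cos θ_r = (m + ½) λ.
Snell's law: 1.0 sin 30.0° = 1.51 sin θ_r → sin θ_r = 0.331, cos θ_r = 0.944.
Minimum at m = 0: t = λ / (4 n cos θ_r) = 572 / (4 × 1.51 × 0.944) = 100 nm.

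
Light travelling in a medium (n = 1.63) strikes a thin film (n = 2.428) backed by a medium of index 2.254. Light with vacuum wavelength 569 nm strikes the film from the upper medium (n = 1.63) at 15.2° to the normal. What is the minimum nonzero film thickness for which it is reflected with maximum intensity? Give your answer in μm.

At the upper boundary (n = 1.63 to n = 2.428) the reflected ray undergoes a half-wave phase shift.
At the lower boundary (n = 2.428 to n = 2.254) the reflected ray undergoes no phase shift.
The two reflections differ by half a wavelength.
With one net inversion, constructive interference in reflection requires 2 n t cos θ_r = (m + ½) λ.
Snell's law: 1.63 sin 15.2° = 2.428 sin θ_r → sin θ_r = 0.176, cos θ_r = 0.984.
Minimum at m = 0: t = λ / (4 n cos θ_r) = 569 / (4 × 2.428 × 0.984) = 59.5 nm.

0.0595 μm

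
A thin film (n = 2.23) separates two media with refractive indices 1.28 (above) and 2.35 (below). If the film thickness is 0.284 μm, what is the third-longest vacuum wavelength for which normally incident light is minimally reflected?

507 nm

At the upper boundary (n = 1.28 to n = 2.23) the reflected ray undergoes a half-wave phase shift.
Bottom surface (2.23 → 2.35): reflection off a higher-index medium gives a half-wave phase shift.
Net: no relative phase inversion (both shifts match).
So the condition for destructive reflection is 2 n t = (m + ½) λ.
λ = 2 n t / (m + ½). The third-longest wavelength is m = 2: λ = 2 × 2.23 × 284 / 2.50 = 507 nm.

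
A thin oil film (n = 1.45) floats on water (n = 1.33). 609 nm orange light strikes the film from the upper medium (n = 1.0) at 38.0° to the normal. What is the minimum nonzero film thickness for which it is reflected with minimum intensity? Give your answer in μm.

Top surface (1.0 → 1.45): reflection off a higher-index medium gives a half-wave phase shift.
Bottom surface (1.45 → 1.33): reflection off a lower-index medium gives no phase shift.
The two reflections differ by half a wavelength.
With one net inversion, destructive interference in reflection requires 2 n t cos θ_r = m λ.
Snell's law: 1.0 sin 38.0° = 1.45 sin θ_r → sin θ_r = 0.425, cos θ_r = 0.905.
Minimum nonzero at m = 1: t = λ / (2 n cos θ_r) = 609 / (2 × 1.45 × 0.905) = 232 nm.

0.232 μm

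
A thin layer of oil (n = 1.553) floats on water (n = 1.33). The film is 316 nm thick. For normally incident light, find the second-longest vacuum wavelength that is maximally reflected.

At the upper boundary (n = 1.0 to n = 1.553) the reflected ray undergoes a half-wave phase shift.
At the lower boundary (n = 1.553 to n = 1.33) the reflected ray undergoes no phase shift.
Exactly one π shift → a net half-wave offset.
So the condition for constructive reflection is 2 n t = (m + ½) λ.
λ = 2 n t / (m + ½). The second-longest wavelength is m = 1: λ = 2 × 1.553 × 316 / 1.50 = 654 nm.

654 nm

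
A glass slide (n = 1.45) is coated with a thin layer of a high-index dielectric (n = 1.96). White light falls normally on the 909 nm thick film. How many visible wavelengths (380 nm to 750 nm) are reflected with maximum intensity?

4

At the upper boundary (n = 1.0 to n = 1.96) the reflected ray undergoes a half-wave phase shift.
Bottom surface (1.96 → 1.45): reflection off a lower-index medium gives no phase shift.
Net: one phase inversion between the two reflected rays.
For maximum reflection here: 2 n t = (m + ½) λ.
λ = 2 n t / (m + ½) = 3563 / (m + ½) nm.
m=4: 792 nm (IR); m=5: 648 nm (visible); m=6: 548 nm (visible); m=7: 475 nm (visible); m=8: 419 nm (visible); m=9: 375 nm (UV).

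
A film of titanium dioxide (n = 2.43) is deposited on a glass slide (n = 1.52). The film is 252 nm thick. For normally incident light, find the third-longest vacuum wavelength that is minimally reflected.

408 nm

At the upper boundary (n = 1.0 to n = 2.43) the reflected ray undergoes a half-wave phase shift.
At the lower boundary (n = 2.43 to n = 1.52) the reflected ray undergoes no phase shift.
The two reflections differ by half a wavelength.
With one net inversion, destructive interference in reflection requires 2 n t = m λ.
λ = 2 n t / m. The third-longest wavelength is m = 3: λ = 2 × 2.43 × 252 / 3.00 = 408 nm.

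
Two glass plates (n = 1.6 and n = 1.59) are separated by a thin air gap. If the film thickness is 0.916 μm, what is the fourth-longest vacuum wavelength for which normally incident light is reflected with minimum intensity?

Top surface (1.6 → 1.0): reflection off a lower-index medium gives no phase shift.
At the lower boundary (n = 1.0 to n = 1.59) the reflected ray undergoes a half-wave phase shift.
Exactly one π shift → a net half-wave offset.
With one net inversion, destructive interference in reflection requires 2 n t = m λ.
λ = 2 n t / m. The fourth-longest wavelength is m = 4: λ = 2 × 1.0 × 916 / 4.00 = 458 nm.

458 nm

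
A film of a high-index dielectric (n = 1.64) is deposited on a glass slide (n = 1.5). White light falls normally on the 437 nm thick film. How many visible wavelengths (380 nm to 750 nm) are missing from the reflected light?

2

Top surface (1.0 → 1.64): reflection off a higher-index medium gives a half-wave phase shift.
Ray reflecting at the bottom interface goes from n = 1.64 toward n = 1.5: no phase shift.
The two reflections differ by half a wavelength.
So the condition for destructive reflection is 2 n t = m λ.
λ = 2 n t / m = 1433 / m nm.
m=1: 1433 nm (IR); m=2: 717 nm (visible); m=3: 478 nm (visible); m=4: 358 nm (UV).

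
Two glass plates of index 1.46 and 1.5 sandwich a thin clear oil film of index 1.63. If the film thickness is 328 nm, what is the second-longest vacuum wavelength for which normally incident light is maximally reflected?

At the upper boundary (n = 1.46 to n = 1.63) the reflected ray undergoes a half-wave phase shift.
At the lower boundary (n = 1.63 to n = 1.5) the reflected ray undergoes no phase shift.
The two reflections differ by half a wavelength.
So the condition for constructive reflection is 2 n t = (m + ½) λ.
λ = 2 n t / (m + ½). The second-longest wavelength is m = 1: λ = 2 × 1.63 × 328 / 1.50 = 713 nm.

713 nm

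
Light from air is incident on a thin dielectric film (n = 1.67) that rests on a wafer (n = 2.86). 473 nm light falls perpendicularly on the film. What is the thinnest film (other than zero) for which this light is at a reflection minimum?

Ray reflecting at the top interface goes from n = 1.0 toward n = 1.67: a half-wave phase shift.
Ray reflecting at the bottom interface goes from n = 1.67 toward n = 2.86: a half-wave phase shift.
The two reflections carry the same phase change, so no net offset.
For weak reflection here: 2 n t = (m + ½) λ.
Minimum at m = 0: t = λ / (4 n) = 473 / (4 × 1.67) = 70.8 nm.

70.8 nm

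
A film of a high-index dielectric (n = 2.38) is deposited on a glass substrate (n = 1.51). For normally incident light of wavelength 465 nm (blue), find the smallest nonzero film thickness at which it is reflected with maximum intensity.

48.8 nm

At the upper boundary (n = 1.0 to n = 2.38) the reflected ray undergoes a half-wave phase shift.
Bottom surface (2.38 → 1.51): reflection off a lower-index medium gives no phase shift.
Exactly one π shift → a net half-wave offset.
With one net inversion, constructive interference in reflection requires 2 n t = (m + ½) λ.
Minimum at m = 0: t = λ / (4 n) = 465 / (4 × 2.38) = 48.8 nm.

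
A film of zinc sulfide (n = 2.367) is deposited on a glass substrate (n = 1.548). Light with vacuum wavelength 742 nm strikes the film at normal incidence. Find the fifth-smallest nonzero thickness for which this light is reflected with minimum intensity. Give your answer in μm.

Ray reflecting at the top interface goes from n = 1.0 toward n = 2.367: a half-wave phase shift.
Ray reflecting at the bottom interface goes from n = 2.367 toward n = 1.548: no phase shift.
The two reflections differ by half a wavelength.
With one net inversion, destructive interference in reflection requires 2 n t = m λ.
The fifth-smallest nonzero thickness corresponds to m = 5: t = m λ / (2 n) = 5.00 × 742 / (2 × 2.367) = 784 nm.

0.784 μm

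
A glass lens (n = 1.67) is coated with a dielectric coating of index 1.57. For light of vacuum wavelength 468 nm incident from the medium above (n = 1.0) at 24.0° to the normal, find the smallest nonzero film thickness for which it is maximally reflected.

At the upper boundary (n = 1.0 to n = 1.57) the reflected ray undergoes a half-wave phase shift.
Bottom surface (1.57 → 1.67): reflection off a higher-index medium gives a half-wave phase shift.
Zero or two π shifts → no net half-wave offset.
With no net inversion, constructive interference in reflection requires 2 n t cos θ_r = m λ.
Snell's law: 1.0 sin 24.0° = 1.57 sin θ_r → sin θ_r = 0.259, cos θ_r = 0.966.
Minimum nonzero at m = 1: t = λ / (2 n cos θ_r) = 468 / (2 × 1.57 × 0.966) = 154 nm.

154 nm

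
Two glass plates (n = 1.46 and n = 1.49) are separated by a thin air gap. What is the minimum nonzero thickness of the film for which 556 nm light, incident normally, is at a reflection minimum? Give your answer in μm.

0.278 μm

At the upper boundary (n = 1.46 to n = 1.0) the reflected ray undergoes no phase shift.
Bottom surface (1.0 → 1.49): reflection off a higher-index medium gives a half-wave phase shift.
Net: one phase inversion between the two reflected rays.
So the condition for destructive reflection is 2 n t = m λ.
Minimum nonzero at m = 1: t = λ / (2 n) = 556 / (2 × 1.0) = 278 nm.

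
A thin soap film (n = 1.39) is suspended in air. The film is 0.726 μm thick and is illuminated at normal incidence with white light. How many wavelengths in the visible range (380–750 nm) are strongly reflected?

2

Top surface (1.0 → 1.39): reflection off a higher-index medium gives a half-wave phase shift.
At the lower boundary (n = 1.39 to n = 1.0) the reflected ray undergoes no phase shift.
Exactly one π shift → a net half-wave offset.
So the condition for constructive reflection is 2 n t = (m + ½) λ.
λ = 2 n t / (m + ½) = 2018 / (m + ½) nm.
m=2: 807 nm (IR); m=3: 577 nm (visible); m=4: 449 nm (visible); m=5: 367 nm (UV).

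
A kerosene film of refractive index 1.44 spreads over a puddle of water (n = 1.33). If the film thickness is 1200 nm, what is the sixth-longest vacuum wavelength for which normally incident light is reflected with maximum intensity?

Top surface (1.0 → 1.44): reflection off a higher-index medium gives a half-wave phase shift.
At the lower boundary (n = 1.44 to n = 1.33) the reflected ray undergoes no phase shift.
Exactly one π shift → a net half-wave offset.
With one net inversion, constructive interference in reflection requires 2 n t = (m + ½) λ.
λ = 2 n t / (m + ½). The sixth-longest wavelength is m = 5: λ = 2 × 1.44 × 1200 / 5.50 = 628 nm.

628 nm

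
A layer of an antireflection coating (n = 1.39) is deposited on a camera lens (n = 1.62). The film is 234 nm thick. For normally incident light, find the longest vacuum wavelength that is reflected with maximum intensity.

At the upper boundary (n = 1.0 to n = 1.39) the reflected ray undergoes a half-wave phase shift.
Bottom surface (1.39 → 1.62): reflection off a higher-index medium gives a half-wave phase shift.
Zero or two π shifts → no net half-wave offset.
So the condition for constructive reflection is 2 n t = m λ.
λ = 2 n t / m. The longest wavelength is m = 1: λ = 2 × 1.39 × 234 / 1.00 = 651 nm.

651 nm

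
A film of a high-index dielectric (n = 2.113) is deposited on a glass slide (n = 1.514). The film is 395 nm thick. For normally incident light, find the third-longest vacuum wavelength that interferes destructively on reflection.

At the upper boundary (n = 1.0 to n = 2.113) the reflected ray undergoes a half-wave phase shift.
Bottom surface (2.113 → 1.514): reflection off a lower-index medium gives no phase shift.
Exactly one π shift → a net half-wave offset.
So the condition for destructive reflection is 2 n t = m λ.
λ = 2 n t / m. The third-longest wavelength is m = 3: λ = 2 × 2.113 × 395 / 3.00 = 556 nm.

556 nm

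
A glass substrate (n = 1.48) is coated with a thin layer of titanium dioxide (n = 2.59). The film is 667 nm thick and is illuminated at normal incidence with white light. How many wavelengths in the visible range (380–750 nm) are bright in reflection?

Top surface (1.0 → 2.59): reflection off a higher-index medium gives a half-wave phase shift.
Ray reflecting at the bottom interface goes from n = 2.59 toward n = 1.48: no phase shift.
Exactly one π shift → a net half-wave offset.
So the condition for constructive reflection is 2 n t = (m + ½) λ.
λ = 2 n t / (m + ½) = 3455 / (m + ½) nm.
m=4: 768 nm (IR); m=5: 628 nm (visible); m=6: 532 nm (visible); m=7: 461 nm (visible); m=8: 406 nm (visible); m=9: 364 nm (UV).

4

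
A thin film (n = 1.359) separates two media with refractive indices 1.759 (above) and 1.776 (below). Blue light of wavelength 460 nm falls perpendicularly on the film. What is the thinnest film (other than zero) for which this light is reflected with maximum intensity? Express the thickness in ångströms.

Ray reflecting at the top interface goes from n = 1.759 toward n = 1.359: no phase shift.
Ray reflecting at the bottom interface goes from n = 1.359 toward n = 1.776: a half-wave phase shift.
Net: one phase inversion between the two reflected rays.
So the condition for constructive reflection is 2 n t = (m + ½) λ.
Minimum at m = 0: t = λ / (4 n) = 460 / (4 × 1.359) = 84.6 nm.

846 Å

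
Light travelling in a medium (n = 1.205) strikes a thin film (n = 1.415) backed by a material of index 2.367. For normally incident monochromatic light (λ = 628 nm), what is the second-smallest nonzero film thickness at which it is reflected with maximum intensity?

At the upper boundary (n = 1.205 to n = 1.415) the reflected ray undergoes a half-wave phase shift.
At the lower boundary (n = 1.415 to n = 2.367) the reflected ray undergoes a half-wave phase shift.
Zero or two π shifts → no net half-wave offset.
So the condition for constructive reflection is 2 n t = m λ.
The second-smallest nonzero thickness corresponds to m = 2: t = m λ / (2 n) = 2.00 × 628 / (2 × 1.415) = 444 nm.

444 nm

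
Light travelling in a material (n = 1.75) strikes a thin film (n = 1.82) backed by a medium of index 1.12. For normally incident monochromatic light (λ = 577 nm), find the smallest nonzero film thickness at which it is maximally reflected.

At the upper boundary (n = 1.75 to n = 1.82) the reflected ray undergoes a half-wave phase shift.
Ray reflecting at the bottom interface goes from n = 1.82 toward n = 1.12: no phase shift.
The two reflections differ by half a wavelength.
So the condition for constructive reflection is 2 n t = (m + ½) λ.
Minimum at m = 0: t = λ / (4 n) = 577 / (4 × 1.82) = 79.3 nm.

79.3 nm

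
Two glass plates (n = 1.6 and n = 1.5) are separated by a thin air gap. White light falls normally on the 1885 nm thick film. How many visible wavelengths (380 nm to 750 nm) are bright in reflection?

Ray reflecting at the top interface goes from n = 1.6 toward n = 1.0: no phase shift.
Bottom surface (1.0 → 1.5): reflection off a higher-index medium gives a half-wave phase shift.
Exactly one π shift → a net half-wave offset.
For maximum reflection here: 2 n t = (m + ½) λ.
λ = 2 n t / (m + ½) = 3770 / (m + ½) nm.
m=4: 838 nm (IR); m=5: 685 nm (visible); m=6: 580 nm (visible); m=7: 503 nm (visible); m=8: 444 nm (visible); m=9: 397 nm (visible); m=10: 359 nm (UV).

5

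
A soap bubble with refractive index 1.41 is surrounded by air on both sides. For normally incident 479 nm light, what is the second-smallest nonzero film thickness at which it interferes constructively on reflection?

At the upper boundary (n = 1.0 to n = 1.41) the reflected ray undergoes a half-wave phase shift.
Bottom surface (1.41 → 1.0): reflection off a lower-index medium gives no phase shift.
Net: one phase inversion between the two reflected rays.
For maximum reflection here: 2 n t = (m + ½) λ.
The second-smallest nonzero thickness corresponds to m = 1: t = (m + ½) λ / (2 n) = 1.50 × 479 / (2 × 1.41) = 255 nm.

255 nm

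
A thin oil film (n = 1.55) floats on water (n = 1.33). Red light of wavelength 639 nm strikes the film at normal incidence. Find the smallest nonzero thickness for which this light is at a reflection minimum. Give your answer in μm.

Top surface (1.0 → 1.55): reflection off a higher-index medium gives a half-wave phase shift.
Bottom surface (1.55 → 1.33): reflection off a lower-index medium gives no phase shift.
Net: one phase inversion between the two reflected rays.
So the condition for destructive reflection is 2 n t = m λ.
The smallest nonzero thickness corresponds to m = 1: t = m λ / (2 n) = 1.00 × 639 / (2 × 1.55) = 206 nm.

0.206 μm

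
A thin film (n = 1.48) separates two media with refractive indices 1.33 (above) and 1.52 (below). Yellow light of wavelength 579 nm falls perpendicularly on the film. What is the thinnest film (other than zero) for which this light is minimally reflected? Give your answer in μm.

Top surface (1.33 → 1.48): reflection off a higher-index medium gives a half-wave phase shift.
At the lower boundary (n = 1.48 to n = 1.52) the reflected ray undergoes a half-wave phase shift.
Zero or two π shifts → no net half-wave offset.
For dark reflection here: 2 n t = (m + ½) λ.
Minimum at m = 0: t = λ / (4 n) = 579 / (4 × 1.48) = 97.8 nm.

0.0978 μm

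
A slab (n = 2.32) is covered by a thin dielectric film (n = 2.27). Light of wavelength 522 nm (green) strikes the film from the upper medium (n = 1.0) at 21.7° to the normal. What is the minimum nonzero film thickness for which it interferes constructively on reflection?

117 nm

Top surface (1.0 → 2.27): reflection off a higher-index medium gives a half-wave phase shift.
Ray reflecting at the bottom interface goes from n = 2.27 toward n = 2.32: a half-wave phase shift.
Zero or two π shifts → no net half-wave offset.
So the condition for constructive reflection is 2 n t cos θ_r = m λ.
Snell's law: 1.0 sin 21.7° = 2.27 sin θ_r → sin θ_r = 0.163, cos θ_r = 0.987.
Minimum nonzero at m = 1: t = λ / (2 n cos θ_r) = 522 / (2 × 2.27 × 0.987) = 117 nm.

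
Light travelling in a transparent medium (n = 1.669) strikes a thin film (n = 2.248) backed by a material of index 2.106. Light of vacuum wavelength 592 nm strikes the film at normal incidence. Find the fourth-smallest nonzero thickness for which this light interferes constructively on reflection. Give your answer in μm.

0.461 μm

Top surface (1.669 → 2.248): reflection off a higher-index medium gives a half-wave phase shift.
Ray reflecting at the bottom interface goes from n = 2.248 toward n = 2.106: no phase shift.
Exactly one π shift → a net half-wave offset.
For strong reflection here: 2 n t = (m + ½) λ.
The fourth-smallest nonzero thickness corresponds to m = 3: t = (m + ½) λ / (2 n) = 3.50 × 592 / (2 × 2.248) = 461 nm.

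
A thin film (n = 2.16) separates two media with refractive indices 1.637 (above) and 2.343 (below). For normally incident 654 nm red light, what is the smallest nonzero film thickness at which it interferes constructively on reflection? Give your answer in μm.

At the upper boundary (n = 1.637 to n = 2.16) the reflected ray undergoes a half-wave phase shift.
Bottom surface (2.16 → 2.343): reflection off a higher-index medium gives a half-wave phase shift.
The two reflections carry the same phase change, so no net offset.
So the condition for constructive reflection is 2 n t = m λ.
The smallest nonzero thickness corresponds to m = 1: t = m λ / (2 n) = 1.00 × 654 / (2 × 2.16) = 151 nm.

0.151 μm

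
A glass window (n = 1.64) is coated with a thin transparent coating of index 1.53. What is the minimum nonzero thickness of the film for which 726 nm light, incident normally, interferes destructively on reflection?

At the upper boundary (n = 1.0 to n = 1.53) the reflected ray undergoes a half-wave phase shift.
Bottom surface (1.53 → 1.64): reflection off a higher-index medium gives a half-wave phase shift.
Zero or two π shifts → no net half-wave offset.
For weak reflection here: 2 n t = (m + ½) λ.
Minimum at m = 0: t = λ / (4 n) = 726 / (4 × 1.53) = 119 nm.

119 nm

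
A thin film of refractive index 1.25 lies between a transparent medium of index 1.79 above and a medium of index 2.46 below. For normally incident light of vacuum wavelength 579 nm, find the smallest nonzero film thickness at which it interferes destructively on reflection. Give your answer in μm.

Top surface (1.79 → 1.25): reflection off a lower-index medium gives no phase shift.
Ray reflecting at the bottom interface goes from n = 1.25 toward n = 2.46: a half-wave phase shift.
Net: one phase inversion between the two reflected rays.
So the condition for destructive reflection is 2 n t = m λ.
Minimum nonzero at m = 1: t = λ / (2 n) = 579 / (2 × 1.25) = 232 nm.

0.232 μm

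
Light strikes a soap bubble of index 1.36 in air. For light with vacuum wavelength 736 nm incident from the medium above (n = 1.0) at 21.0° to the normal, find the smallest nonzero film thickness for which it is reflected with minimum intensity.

At the upper boundary (n = 1.0 to n = 1.36) the reflected ray undergoes a half-wave phase shift.
Ray reflecting at the bottom interface goes from n = 1.36 toward n = 1.0: no phase shift.
Exactly one π shift → a net half-wave offset.
For weak reflection here: 2 n t cos θ_r = m λ.
Snell's law: 1.0 sin 21.0° = 1.36 sin θ_r → sin θ_r = 0.264, cos θ_r = 0.965.
Minimum nonzero at m = 1: t = λ / (2 n cos θ_r) = 736 / (2 × 1.36 × 0.965) = 281 nm.

281 nm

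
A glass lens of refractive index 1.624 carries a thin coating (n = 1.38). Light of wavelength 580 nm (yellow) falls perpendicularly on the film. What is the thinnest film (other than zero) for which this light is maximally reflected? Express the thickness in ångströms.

At the upper boundary (n = 1.0 to n = 1.38) the reflected ray undergoes a half-wave phase shift.
Ray reflecting at the bottom interface goes from n = 1.38 toward n = 1.624: a half-wave phase shift.
The two reflections carry the same phase change, so no net offset.
So the condition for constructive reflection is 2 n t = m λ.
Minimum nonzero at m = 1: t = λ / (2 n) = 580 / (2 × 1.38) = 210 nm.

2101 Å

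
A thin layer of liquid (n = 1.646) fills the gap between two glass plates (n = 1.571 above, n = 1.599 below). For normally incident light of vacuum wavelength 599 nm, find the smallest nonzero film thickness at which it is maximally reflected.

91.0 nm

At the upper boundary (n = 1.571 to n = 1.646) the reflected ray undergoes a half-wave phase shift.
Ray reflecting at the bottom interface goes from n = 1.646 toward n = 1.599: no phase shift.
The two reflections differ by half a wavelength.
So the condition for constructive reflection is 2 n t = (m + ½) λ.
Minimum at m = 0: t = λ / (4 n) = 599 / (4 × 1.646) = 91.0 nm.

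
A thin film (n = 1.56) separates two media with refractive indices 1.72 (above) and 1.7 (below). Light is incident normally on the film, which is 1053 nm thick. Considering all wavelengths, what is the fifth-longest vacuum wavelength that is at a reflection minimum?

657 nm

At the upper boundary (n = 1.72 to n = 1.56) the reflected ray undergoes no phase shift.
Ray reflecting at the bottom interface goes from n = 1.56 toward n = 1.7: a half-wave phase shift.
Exactly one π shift → a net half-wave offset.
With one net inversion, destructive interference in reflection requires 2 n t = m λ.
λ = 2 n t / m. The fifth-longest wavelength is m = 5: λ = 2 × 1.56 × 1053 / 5.00 = 657 nm.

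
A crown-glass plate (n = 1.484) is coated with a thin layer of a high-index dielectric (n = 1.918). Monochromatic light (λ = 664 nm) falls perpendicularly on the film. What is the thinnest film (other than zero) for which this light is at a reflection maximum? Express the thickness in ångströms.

865 Å

Ray reflecting at the top interface goes from n = 1.0 toward n = 1.918: a half-wave phase shift.
At the lower boundary (n = 1.918 to n = 1.484) the reflected ray undergoes no phase shift.
Net: one phase inversion between the two reflected rays.
For bright reflection here: 2 n t = (m + ½) λ.
Minimum at m = 0: t = λ / (4 n) = 664 / (4 × 1.918) = 86.5 nm.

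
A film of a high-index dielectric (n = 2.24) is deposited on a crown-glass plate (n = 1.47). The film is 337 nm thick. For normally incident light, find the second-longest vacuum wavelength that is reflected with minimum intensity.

Ray reflecting at the top interface goes from n = 1.0 toward n = 2.24: a half-wave phase shift.
At the lower boundary (n = 2.24 to n = 1.47) the reflected ray undergoes no phase shift.
The two reflections differ by half a wavelength.
For dark reflection here: 2 n t = m λ.
λ = 2 n t / m. The second-longest wavelength is m = 2: λ = 2 × 2.24 × 337 / 2.00 = 755 nm.

755 nm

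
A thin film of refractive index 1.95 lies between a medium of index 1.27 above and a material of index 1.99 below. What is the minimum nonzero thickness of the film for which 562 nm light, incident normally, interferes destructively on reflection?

72.1 nm

Top surface (1.27 → 1.95): reflection off a higher-index medium gives a half-wave phase shift.
At the lower boundary (n = 1.95 to n = 1.99) the reflected ray undergoes a half-wave phase shift.
The two reflections carry the same phase change, so no net offset.
For dark reflection here: 2 n t = (m + ½) λ.
Minimum at m = 0: t = λ / (4 n) = 562 / (4 × 1.95) = 72.1 nm.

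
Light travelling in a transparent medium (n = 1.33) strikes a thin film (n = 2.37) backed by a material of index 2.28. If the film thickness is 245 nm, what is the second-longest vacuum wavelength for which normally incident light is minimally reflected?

Top surface (1.33 → 2.37): reflection off a higher-index medium gives a half-wave phase shift.
Ray reflecting at the bottom interface goes from n = 2.37 toward n = 2.28: no phase shift.
The two reflections differ by half a wavelength.
For weak reflection here: 2 n t = m λ.
λ = 2 n t / m. The second-longest wavelength is m = 2: λ = 2 × 2.37 × 245 / 2.00 = 581 nm.

581 nm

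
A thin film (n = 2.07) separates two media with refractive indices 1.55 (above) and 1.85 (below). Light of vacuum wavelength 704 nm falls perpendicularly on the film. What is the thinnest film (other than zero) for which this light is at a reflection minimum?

170 nm

Top surface (1.55 → 2.07): reflection off a higher-index medium gives a half-wave phase shift.
Bottom surface (2.07 → 1.85): reflection off a lower-index medium gives no phase shift.
Net: one phase inversion between the two reflected rays.
For minimum reflection here: 2 n t = m λ.
Minimum nonzero at m = 1: t = λ / (2 n) = 704 / (2 × 2.07) = 170 nm.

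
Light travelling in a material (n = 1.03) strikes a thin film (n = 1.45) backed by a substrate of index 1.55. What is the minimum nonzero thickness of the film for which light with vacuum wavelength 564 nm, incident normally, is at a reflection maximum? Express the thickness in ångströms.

Top surface (1.03 → 1.45): reflection off a higher-index medium gives a half-wave phase shift.
Bottom surface (1.45 → 1.55): reflection off a higher-index medium gives a half-wave phase shift.
Net: no relative phase inversion (both shifts match).
So the condition for constructive reflection is 2 n t = m λ.
Minimum nonzero at m = 1: t = λ / (2 n) = 564 / (2 × 1.45) = 194 nm.

1945 Å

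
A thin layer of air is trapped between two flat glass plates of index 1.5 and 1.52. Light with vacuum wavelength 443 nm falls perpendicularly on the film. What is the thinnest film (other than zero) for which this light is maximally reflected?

Top surface (1.5 → 1.0): reflection off a lower-index medium gives no phase shift.
Bottom surface (1.0 → 1.52): reflection off a higher-index medium gives a half-wave phase shift.
Exactly one π shift → a net half-wave offset.
With one net inversion, constructive interference in reflection requires 2 n t = (m + ½) λ.
Minimum at m = 0: t = λ / (4 n) = 443 / (4 × 1.0) = 111 nm.

111 nm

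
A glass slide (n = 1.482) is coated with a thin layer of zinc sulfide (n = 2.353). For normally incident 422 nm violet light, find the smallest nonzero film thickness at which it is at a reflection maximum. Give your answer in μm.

0.0448 μm

At the upper boundary (n = 1.0 to n = 2.353) the reflected ray undergoes a half-wave phase shift.
Bottom surface (2.353 → 1.482): reflection off a lower-index medium gives no phase shift.
The two reflections differ by half a wavelength.
So the condition for constructive reflection is 2 n t = (m + ½) λ.
Minimum at m = 0: t = λ / (4 n) = 422 / (4 × 2.353) = 44.8 nm.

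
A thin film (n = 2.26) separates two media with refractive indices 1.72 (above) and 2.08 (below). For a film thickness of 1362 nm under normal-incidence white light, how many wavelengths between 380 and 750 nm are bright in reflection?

8

Ray reflecting at the top interface goes from n = 1.72 toward n = 2.26: a half-wave phase shift.
Ray reflecting at the bottom interface goes from n = 2.26 toward n = 2.08: no phase shift.
The two reflections differ by half a wavelength.
With one net inversion, constructive interference in reflection requires 2 n t = (m + ½) λ.
λ = 2 n t / (m + ½) = 6156 / (m + ½) nm.
m=7: 821 nm (IR); m=8: 724 nm (visible); m=9: 648 nm (visible); m=10: 586 nm (visible); m=11: 535 nm (visible); m=12: 492 nm (visible); m=13: 456 nm (visible); m=14: 425 nm (visible); m=15: 397 nm (visible); m=16: 373 nm (UV).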